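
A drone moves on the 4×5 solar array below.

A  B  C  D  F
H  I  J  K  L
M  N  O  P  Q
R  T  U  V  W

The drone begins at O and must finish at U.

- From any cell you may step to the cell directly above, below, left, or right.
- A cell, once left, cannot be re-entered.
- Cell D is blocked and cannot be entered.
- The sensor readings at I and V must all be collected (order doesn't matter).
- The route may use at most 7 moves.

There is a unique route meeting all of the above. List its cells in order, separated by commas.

The budget equals the shortest possible length, so every move has to be on a shortest route through the required cells.
Route from O: left to N, up to I, 2× right (reaching K), 2× down (reaching V), left to U — 7 moves in all.
Check: all required cells visited; 7 ≤ 7 moves.

O, N, I, J, K, P, V, U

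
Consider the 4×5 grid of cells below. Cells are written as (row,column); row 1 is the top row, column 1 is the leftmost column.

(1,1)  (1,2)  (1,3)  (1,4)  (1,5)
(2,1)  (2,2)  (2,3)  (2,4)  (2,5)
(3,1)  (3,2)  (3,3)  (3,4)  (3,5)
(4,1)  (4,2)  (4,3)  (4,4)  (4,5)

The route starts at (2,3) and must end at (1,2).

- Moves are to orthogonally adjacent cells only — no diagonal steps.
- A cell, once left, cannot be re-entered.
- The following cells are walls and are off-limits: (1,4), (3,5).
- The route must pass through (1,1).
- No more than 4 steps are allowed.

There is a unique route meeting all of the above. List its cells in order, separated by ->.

(2,3) -> (2,2) -> (2,1) -> (1,1) -> (1,2)

Any route must reach (1,1) and still end at (1,2) within 4 moves, so the order of the required stops is forced.
Route from (2,3): left 2 to (2,1), up 1 to (1,1), right 1 to (1,2) — 4 moves in all.
Check: all required cells visited; 4 ≤ 4 moves.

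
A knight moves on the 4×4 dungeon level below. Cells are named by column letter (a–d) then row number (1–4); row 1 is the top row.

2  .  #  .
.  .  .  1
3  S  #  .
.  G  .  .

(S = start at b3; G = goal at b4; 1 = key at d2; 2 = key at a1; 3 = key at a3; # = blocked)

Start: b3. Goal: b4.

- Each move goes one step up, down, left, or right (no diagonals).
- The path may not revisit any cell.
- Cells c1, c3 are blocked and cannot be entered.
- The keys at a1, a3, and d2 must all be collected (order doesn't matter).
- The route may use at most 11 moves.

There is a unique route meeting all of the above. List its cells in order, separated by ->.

Any route must reach a1, a3, and d2 and still end at b4 within 11 moves, so the order of the required stops is forced.
Route from b3: left 1 to a3, up 2 to a1, right 1 to b1, down 1 to b2, right 2 to d2, down 2 to d4, left 2 to b4 — 11 moves in all.
Check: all required cells visited; 11 ≤ 11 moves.

b3 -> a3 -> a2 -> a1 -> b1 -> b2 -> c2 -> d2 -> d3 -> d4 -> c4 -> b4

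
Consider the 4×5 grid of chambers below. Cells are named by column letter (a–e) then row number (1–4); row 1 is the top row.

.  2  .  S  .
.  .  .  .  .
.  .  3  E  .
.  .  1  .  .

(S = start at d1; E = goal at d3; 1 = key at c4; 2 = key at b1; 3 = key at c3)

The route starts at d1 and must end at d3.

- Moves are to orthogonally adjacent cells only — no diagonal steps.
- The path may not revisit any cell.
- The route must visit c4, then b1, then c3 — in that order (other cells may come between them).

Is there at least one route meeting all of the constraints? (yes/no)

One route that works: d1 → d2 → e2 → e3 → e4 → d4 → c4 → b4 → b3 → b2 → b1 → c1 → c2 → c3 → d3.

yes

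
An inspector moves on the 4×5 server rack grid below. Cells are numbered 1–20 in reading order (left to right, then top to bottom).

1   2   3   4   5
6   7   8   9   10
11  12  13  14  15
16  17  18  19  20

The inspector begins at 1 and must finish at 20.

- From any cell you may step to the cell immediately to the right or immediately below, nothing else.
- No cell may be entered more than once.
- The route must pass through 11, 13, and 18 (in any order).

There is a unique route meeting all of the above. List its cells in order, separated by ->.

1 -> 6 -> 11 -> 12 -> 13 -> 18 -> 19 -> 20

Moves only go right or down, so the column and row indices never decrease.
Route from 1: down 2 to 11, right 2 to 13, down 1 to 18, right 2 to 20 — 7 moves in all.
Check: all required cells visited.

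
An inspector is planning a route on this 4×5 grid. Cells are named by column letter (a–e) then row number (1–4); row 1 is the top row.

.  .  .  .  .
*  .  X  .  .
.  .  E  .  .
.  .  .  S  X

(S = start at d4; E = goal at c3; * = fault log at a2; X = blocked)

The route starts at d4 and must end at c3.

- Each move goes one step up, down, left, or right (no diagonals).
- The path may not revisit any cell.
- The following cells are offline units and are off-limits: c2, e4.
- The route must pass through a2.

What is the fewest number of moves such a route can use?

8

Any route passes through a2 somewhere between d4 and c3. Summing Manhattan distances along the two legs (d4 → a2 → c3) gives a lower bound of 5 + 3 = 8 moves.
A route of 8 moves achieves this: d4 → c4 → b4 → a4 → a3 → a2 → b2 → b3 → c3.
Since 8 matches the lower bound, it is optimal.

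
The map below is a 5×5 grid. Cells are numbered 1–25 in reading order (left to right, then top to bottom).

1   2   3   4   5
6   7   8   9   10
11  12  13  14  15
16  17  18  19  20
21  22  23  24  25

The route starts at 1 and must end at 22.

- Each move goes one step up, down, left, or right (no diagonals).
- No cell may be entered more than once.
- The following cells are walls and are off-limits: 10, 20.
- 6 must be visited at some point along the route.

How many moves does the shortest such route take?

Any route passes through 6 somewhere between 1 and 22. Summing Manhattan distances along the two legs (1 → 6 → 22) gives a lower bound of 1 + 4 = 5 moves.
A route of 5 moves achieves this: 1 → 6 → 11 → 16 → 21 → 22.
Since 5 matches the lower bound, it is optimal.

5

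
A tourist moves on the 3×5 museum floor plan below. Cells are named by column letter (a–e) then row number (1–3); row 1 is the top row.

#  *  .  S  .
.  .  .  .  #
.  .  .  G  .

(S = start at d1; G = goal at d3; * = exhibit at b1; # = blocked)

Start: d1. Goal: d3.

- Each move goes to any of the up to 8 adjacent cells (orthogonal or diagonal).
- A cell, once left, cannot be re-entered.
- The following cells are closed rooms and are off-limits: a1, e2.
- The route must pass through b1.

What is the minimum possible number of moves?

Any route passes through b1 somewhere between d1 and d3. Summing Chebyshev distances along the two legs (d1 → b1 → d3) gives a lower bound of 2 + 2 = 4 moves.
A route of 4 moves achieves this: d1 → c1 → b1 → c2 → d3.
Since 4 matches the lower bound, it is optimal.

4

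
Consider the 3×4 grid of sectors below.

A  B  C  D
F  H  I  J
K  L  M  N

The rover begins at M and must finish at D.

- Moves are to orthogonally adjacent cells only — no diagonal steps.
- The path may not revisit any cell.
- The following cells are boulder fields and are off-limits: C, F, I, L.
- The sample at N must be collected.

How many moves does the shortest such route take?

3

Any route passes through N somewhere between M and D. Summing Manhattan distances along the two legs (M → N → D) gives a lower bound of 1 + 2 = 3 moves.
A route of 3 moves achieves this: M → N → J → D.
Since 3 matches the lower bound, it is optimal.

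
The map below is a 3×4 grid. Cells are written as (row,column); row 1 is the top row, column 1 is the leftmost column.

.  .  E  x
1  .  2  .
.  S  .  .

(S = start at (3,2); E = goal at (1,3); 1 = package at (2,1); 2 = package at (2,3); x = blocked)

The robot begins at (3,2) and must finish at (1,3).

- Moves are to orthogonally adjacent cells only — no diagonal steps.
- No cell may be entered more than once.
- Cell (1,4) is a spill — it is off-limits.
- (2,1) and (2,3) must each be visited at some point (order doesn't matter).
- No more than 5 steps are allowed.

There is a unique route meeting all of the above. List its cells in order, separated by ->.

The budget equals the shortest possible length, so every move has to be on a shortest route through the required cells.
Route from (3,2): left 1 to (3,1), up 1 to (2,1), right 2 to (2,3), up 1 to (1,3) — 5 moves in all.
Check: all required cells visited; 5 ≤ 5 moves.

(3,2) -> (3,1) -> (2,1) -> (2,2) -> (2,3) -> (1,3)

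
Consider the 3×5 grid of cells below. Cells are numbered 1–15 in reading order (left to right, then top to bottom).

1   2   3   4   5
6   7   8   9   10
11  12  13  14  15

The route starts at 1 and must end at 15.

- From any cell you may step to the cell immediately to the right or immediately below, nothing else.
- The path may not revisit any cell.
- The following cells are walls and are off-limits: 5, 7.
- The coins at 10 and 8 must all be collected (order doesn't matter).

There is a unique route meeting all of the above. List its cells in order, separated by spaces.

Moves only go right or down, so the column and row indices never decrease.
Route from 1: right 2 to 3, down 1 to 8, right 2 to 10, down 1 to 15 — 6 moves in all.
Check: all required cells visited.

1 2 3 8 9 10 15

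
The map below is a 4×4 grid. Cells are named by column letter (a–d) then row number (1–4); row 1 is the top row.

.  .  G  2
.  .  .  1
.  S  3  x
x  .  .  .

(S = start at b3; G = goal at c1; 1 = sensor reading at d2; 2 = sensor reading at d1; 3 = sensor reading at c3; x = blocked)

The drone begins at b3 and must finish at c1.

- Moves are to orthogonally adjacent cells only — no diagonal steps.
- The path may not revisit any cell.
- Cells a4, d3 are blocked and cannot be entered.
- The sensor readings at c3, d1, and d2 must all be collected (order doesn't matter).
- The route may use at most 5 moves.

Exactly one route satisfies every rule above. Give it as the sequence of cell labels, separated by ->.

b3 -> c3 -> c2 -> d2 -> d1 -> c1

The budget equals the shortest possible length, so every move has to be on a shortest route through the required cells.
Route from b3: right to c3, up to c2, right to d2, up to d1, left to c1 — 5 moves in all.
Check: all required cells visited; 5 ≤ 5 moves.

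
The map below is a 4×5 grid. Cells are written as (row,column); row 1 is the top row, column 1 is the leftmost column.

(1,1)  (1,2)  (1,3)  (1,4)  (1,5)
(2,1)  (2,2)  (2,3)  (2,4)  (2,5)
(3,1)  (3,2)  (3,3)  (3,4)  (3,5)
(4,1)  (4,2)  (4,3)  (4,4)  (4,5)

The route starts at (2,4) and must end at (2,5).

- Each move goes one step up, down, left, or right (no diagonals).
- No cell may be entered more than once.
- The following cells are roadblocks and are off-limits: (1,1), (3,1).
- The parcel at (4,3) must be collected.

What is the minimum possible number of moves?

Any route passes through (4,3) somewhere between (2,4) and (2,5). Summing Manhattan distances along the two legs ((2,4) → (4,3) → (2,5)) gives a lower bound of 3 + 4 = 7 moves.
A route of 7 moves achieves this: (2,4) → (3,4) → (3,3) → (4,3) → (4,4) → (4,5) → (3,5) → (2,5).
Since 7 matches the lower bound, it is optimal.

7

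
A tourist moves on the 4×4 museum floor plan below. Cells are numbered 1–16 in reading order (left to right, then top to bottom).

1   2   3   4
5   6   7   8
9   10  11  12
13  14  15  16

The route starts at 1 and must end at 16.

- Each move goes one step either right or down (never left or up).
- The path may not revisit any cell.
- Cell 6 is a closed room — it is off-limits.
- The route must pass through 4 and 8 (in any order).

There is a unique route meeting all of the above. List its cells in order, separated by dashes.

Moves only go right or down, so the column and row indices never decrease.
Route from 1: 3× right (reaching 4), 3× down (reaching 16) — 6 moves in all.
Check: all required cells visited.

1 - 2 - 3 - 4 - 8 - 12 - 16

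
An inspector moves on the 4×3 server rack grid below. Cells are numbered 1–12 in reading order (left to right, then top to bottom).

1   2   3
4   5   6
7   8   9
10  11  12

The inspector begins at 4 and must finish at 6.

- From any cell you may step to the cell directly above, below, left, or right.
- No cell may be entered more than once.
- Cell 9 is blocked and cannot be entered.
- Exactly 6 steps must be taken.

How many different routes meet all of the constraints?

2

Need simple routes of exactly 6 moves from 4 to 6 (Manhattan distance 2, so 2 moves are spent on a detour and 2 undoing it).
Enumerating: 4 7 10 11 8 5 6 | 4 7 8 5 2 3 6.
That gives 2 routes.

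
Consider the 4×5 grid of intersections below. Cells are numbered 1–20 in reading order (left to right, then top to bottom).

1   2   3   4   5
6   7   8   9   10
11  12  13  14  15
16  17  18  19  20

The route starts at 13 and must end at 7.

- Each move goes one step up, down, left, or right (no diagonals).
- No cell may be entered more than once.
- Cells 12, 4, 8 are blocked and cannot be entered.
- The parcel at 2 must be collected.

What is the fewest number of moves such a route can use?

Any route passes through 2 somewhere between 13 and 7. Summing Manhattan distances along the two legs (13 → 2 → 7) gives a lower bound of 3 + 1 = 4 moves.
That bound ignores the blocked cells. Measuring each leg by the fewest moves that actually steer around them (13→2: 7; 2→7: 1) raises the lower bound to 8.
A route of 8 moves exists: 13 → 18 → 17 → 16 → 11 → 6 → 1 → 2 → 7.
Since 8 matches that lower bound, it is optimal.

8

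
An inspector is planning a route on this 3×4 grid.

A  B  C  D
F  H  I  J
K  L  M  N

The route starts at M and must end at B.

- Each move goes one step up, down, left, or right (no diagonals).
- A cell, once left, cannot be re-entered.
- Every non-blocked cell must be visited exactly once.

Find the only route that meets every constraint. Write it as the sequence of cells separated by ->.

Need to visit all 12 open cells exactly once, starting at M and ending at B.
Cell K has only two open neighbours (F and L), so the path must pass straight through it: one of those is the cell it's entered from and the other is where it exits.
Route from M: right 1 to N, up 2 to D, left 1 to C, down 1 to I, left 1 to H, down 1 to L, left 1 to K, up 2 to A, right 1 to B — 11 moves in all.
Check: all 12 open cells covered.

M -> N -> J -> D -> C -> I -> H -> L -> K -> F -> A -> B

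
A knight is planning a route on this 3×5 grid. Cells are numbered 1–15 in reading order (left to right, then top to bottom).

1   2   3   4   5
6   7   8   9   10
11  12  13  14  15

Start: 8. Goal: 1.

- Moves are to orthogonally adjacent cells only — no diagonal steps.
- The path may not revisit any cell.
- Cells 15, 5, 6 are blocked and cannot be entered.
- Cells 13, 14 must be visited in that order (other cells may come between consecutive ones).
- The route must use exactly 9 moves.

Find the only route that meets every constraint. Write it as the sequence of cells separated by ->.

The waypoints must appear in the order 13, 14, with no cell reused.
Route from 8: left to 7, down to 12, 2× right (reaching 14), 2× up (reaching 4), 3× left (reaching 1) — 9 moves in all.
Check: order respected (13 at step 3, 14 at step 4); 9 moves as required.

8 -> 7 -> 12 -> 13 -> 14 -> 9 -> 4 -> 3 -> 2 -> 1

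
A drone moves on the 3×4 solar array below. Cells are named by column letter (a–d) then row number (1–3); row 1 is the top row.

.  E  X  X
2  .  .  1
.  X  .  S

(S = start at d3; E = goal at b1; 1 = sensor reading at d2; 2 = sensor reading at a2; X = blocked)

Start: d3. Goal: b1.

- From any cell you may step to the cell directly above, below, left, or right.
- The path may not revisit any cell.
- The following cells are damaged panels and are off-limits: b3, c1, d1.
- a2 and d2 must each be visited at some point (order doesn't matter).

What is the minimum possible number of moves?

Any route passes through a2 and d2 in some order between d3 and b1. Summing Manhattan distances along each leg and taking the cheapest ordering (d3 → d2 → a2 → b1) gives a lower bound of 1 + 3 + 2 = 6 moves.
A route of 6 moves achieves this: d3 → d2 → c2 → b2 → a2 → a1 → b1.
Since 6 matches the lower bound, it is optimal.

6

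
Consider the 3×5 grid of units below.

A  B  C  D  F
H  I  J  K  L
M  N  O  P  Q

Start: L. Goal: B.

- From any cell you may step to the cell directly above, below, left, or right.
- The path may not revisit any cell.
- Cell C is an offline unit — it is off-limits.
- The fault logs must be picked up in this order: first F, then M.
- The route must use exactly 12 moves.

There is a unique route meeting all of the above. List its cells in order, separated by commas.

The waypoints must appear in the order F, M, with no cell reused.
Route from L: up 1 to F, left 1 to D, down 2 to P, left 1 to O, up 1 to J, left 1 to I, down 1 to N, left 1 to M, up 2 to A, right 1 to B — 12 moves in all.
Check: order respected (F at step 1, M at step 9); 12 moves as required.

L, F, D, K, P, O, J, I, N, M, H, A, B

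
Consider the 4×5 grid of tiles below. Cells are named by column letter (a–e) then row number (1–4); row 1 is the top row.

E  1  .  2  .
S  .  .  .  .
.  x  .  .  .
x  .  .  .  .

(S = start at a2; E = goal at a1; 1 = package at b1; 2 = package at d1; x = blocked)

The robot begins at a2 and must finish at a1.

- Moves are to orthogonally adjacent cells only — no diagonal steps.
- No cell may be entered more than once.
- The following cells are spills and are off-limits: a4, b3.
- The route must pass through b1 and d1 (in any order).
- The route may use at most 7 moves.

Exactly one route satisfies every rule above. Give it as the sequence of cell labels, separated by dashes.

a2 - b2 - c2 - d2 - d1 - c1 - b1 - a1

The 7-move cap with required stops at b1, d1 leaves no slack for detours.
Route from a2: 3× right (reaching d2), up to d1, 3× left (reaching a1) — 7 moves in all.
Check: all required cells visited; 7 ≤ 7 moves.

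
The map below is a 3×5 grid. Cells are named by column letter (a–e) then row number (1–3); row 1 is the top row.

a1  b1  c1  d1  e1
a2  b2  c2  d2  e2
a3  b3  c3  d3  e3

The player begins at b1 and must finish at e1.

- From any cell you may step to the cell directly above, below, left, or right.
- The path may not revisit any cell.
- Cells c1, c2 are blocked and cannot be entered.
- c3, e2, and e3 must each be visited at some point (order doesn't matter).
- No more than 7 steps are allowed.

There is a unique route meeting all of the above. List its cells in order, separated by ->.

b1 -> b2 -> b3 -> c3 -> d3 -> e3 -> e2 -> e1

The 7-move cap with required stops at c3, e2, e3 leaves no slack for detours.
Route from b1: down 2 to b3, right 3 to e3, up 2 to e1 — 7 moves in all.
Check: all required cells visited; 7 ≤ 7 moves.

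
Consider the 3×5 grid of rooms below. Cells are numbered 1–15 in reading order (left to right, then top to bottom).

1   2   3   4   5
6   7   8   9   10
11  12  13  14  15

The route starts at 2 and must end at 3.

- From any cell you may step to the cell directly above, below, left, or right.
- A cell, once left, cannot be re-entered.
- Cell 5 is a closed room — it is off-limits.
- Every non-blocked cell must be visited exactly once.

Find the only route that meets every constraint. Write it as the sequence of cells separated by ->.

Need to visit all 14 open cells exactly once, starting at 2 and ending at 3.
Cell 11 has only two open neighbours (6 and 12), so the path must pass straight through it: one of those is the cell it's entered from and the other is where it exits.
Route from 2: left to 1, 2× down (reaching 11), right to 12, up to 7, right to 8, down to 13, 2× right (reaching 15), up to 10, left to 9, up to 4, left to 3 — 13 moves in all.
Check: all 14 open cells covered.

2 -> 1 -> 6 -> 11 -> 12 -> 7 -> 8 -> 13 -> 14 -> 15 -> 10 -> 9 -> 4 -> 3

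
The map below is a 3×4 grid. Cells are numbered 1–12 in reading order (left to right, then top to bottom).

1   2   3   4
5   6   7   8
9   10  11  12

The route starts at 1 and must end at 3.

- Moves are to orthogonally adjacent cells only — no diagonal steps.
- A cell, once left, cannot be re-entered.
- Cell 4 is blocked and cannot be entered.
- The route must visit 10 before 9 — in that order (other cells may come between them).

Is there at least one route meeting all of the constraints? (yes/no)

Ignoring the required order, 8 revisit-free routes from 1 to 3 pass through all of 10 and 9; the waypoint orders that occur are 9 → 10 (8) — never 10 → 9.

no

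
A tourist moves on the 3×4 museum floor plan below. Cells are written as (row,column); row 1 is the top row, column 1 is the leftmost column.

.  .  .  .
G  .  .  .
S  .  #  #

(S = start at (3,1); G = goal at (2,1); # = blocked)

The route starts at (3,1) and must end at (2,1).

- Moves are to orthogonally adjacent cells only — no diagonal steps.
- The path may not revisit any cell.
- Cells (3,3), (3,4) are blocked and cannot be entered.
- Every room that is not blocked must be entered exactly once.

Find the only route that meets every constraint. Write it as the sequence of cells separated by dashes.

(3,1) - (3,2) - (2,2) - (2,3) - (2,4) - (1,4) - (1,3) - (1,2) - (1,1) - (2,1)

Need to visit all 10 open cells exactly once, starting at (3,1) and ending at (2,1).
Cell (1,1) has only two open neighbours ((2,1) and (1,2)), so the path must pass straight through it: one of those is the cell it's entered from and the other is where it exits.
Route from (3,1): right 1 to (3,2), up 1 to (2,2), right 2 to (2,4), up 1 to (1,4), left 3 to (1,1), down 1 to (2,1) — 9 moves in all.
Check: all 10 open cells covered.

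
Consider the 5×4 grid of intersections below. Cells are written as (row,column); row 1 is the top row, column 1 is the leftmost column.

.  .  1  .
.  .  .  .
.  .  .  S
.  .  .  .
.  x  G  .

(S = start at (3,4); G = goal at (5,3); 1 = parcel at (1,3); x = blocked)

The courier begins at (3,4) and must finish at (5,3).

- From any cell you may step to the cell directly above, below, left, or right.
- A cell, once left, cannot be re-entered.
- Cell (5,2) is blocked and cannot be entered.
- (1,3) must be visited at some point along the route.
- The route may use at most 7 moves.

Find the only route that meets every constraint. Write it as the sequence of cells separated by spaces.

(3,4) (2,4) (1,4) (1,3) (2,3) (3,3) (4,3) (5,3)

The budget equals the shortest possible length, so every move has to be on a shortest route through the required cells.
Route from (3,4): up 2 to (1,4), left 1 to (1,3), down 4 to (5,3) — 7 moves in all.
Check: all required cells visited; 7 ≤ 7 moves.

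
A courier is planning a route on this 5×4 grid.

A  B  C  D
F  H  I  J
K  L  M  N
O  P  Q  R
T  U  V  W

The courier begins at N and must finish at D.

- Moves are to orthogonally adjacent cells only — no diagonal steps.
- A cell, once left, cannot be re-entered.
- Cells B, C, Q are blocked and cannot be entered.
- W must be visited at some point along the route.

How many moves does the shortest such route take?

10

Any route passes through W somewhere between N and D. Summing Manhattan distances along the two legs (N → W → D) gives a lower bound of 2 + 4 = 6 moves.
The shortest route satisfying every rule uses 10 moves: N → R → W → V → U → P → L → H → I → J → D.
The no-revisit rule (legs can't share cells) pushes the minimum above the 6-move bound; an exhaustive check rules out every length from 6 to 9 (on a 4-connected grid the length of any start-to-goal walk has the same parity as the Manhattan bound, so only lengths 6, 8, 10, … need checking), leaving 10 as the minimum.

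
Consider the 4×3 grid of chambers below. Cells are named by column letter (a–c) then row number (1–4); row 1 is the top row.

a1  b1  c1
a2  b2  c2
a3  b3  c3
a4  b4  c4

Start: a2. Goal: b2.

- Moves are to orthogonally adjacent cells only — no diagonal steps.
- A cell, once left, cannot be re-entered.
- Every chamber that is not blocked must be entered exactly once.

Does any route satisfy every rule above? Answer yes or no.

One route that works: a2 → a1 → b1 → c1 → c2 → c3 → c4 → b4 → a4 → a3 → b3 → b2.

yes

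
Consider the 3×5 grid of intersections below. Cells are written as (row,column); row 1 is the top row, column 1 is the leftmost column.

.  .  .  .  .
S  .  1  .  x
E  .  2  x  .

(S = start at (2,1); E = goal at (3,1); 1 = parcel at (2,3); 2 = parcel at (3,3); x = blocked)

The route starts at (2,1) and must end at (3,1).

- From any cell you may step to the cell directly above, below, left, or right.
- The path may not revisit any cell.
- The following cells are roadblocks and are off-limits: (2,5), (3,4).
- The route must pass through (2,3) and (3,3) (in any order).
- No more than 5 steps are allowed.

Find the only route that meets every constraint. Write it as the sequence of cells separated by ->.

Any route must reach (2,3) and (3,3) and still end at (3,1) within 5 moves, so the order of the required stops is forced.
Route from (2,1): 2× right (reaching (2,3)), down to (3,3), 2× left (reaching (3,1)) — 5 moves in all.
Check: all required cells visited; 5 ≤ 5 moves.

(2,1) -> (2,2) -> (2,3) -> (3,3) -> (3,2) -> (3,1)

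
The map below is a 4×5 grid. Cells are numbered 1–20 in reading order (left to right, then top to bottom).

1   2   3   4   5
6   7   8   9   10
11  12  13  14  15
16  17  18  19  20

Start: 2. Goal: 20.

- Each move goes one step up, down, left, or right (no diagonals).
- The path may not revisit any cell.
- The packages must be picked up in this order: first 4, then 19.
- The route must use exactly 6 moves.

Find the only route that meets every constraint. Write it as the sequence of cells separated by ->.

The waypoints must appear in the order 4, 19, with no cell reused.
Route from 2: 2× right (reaching 4), 3× down (reaching 19), right to 20 — 6 moves in all.
Check: order respected (4 at step 2, 19 at step 5); 6 moves as required.

2 -> 3 -> 4 -> 9 -> 14 -> 19 -> 20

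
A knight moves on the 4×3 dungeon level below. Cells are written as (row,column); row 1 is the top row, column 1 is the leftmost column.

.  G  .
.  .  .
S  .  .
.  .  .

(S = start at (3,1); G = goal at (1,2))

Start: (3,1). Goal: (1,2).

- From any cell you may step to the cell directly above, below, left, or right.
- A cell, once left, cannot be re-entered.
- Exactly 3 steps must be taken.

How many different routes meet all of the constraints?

Need simple routes of exactly 3 moves from (3,1) to (1,2) (Manhattan distance 3, so 0 moves are spent on a detour and 0 undoing it).
Enumerating: (3,1) (2,1) (1,1) (1,2) | (3,1) (2,1) (2,2) (1,2) | (3,1) (3,2) (2,2) (1,2).
That gives 3 routes.

3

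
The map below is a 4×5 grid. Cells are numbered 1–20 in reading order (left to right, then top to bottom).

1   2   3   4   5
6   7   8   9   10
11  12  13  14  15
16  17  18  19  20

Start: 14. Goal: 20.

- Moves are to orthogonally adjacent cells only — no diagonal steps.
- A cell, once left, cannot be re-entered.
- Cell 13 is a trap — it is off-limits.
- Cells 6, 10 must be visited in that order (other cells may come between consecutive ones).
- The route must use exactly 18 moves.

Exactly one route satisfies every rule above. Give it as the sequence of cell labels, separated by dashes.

The waypoints must appear in the order 6, 10, with no cell reused.
Route from 14: down to 19, 3× left (reaching 16), up to 11, right to 12, up to 7, left to 6, up to 1, 2× right (reaching 3), down to 8, right to 9, up to 4, right to 5, 3× down (reaching 20) — 18 moves in all.
Check: order respected (6 at step 8, 10 at step 16); 18 moves as required.

14 - 19 - 18 - 17 - 16 - 11 - 12 - 7 - 6 - 1 - 2 - 3 - 8 - 9 - 4 - 5 - 10 - 15 - 20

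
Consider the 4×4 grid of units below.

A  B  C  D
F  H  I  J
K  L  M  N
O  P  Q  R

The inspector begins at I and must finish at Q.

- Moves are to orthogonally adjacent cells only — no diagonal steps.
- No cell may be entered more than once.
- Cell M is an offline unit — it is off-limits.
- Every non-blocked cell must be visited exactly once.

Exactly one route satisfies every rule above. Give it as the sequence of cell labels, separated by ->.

Need to visit all 15 open cells exactly once, starting at I and ending at Q.
Cell O has only two open neighbours (K and P), so the path must pass straight through it: one of those is the cell it's entered from and the other is where it exits.
Route from I: left to H, 2× down (reaching P), left to O, 3× up (reaching A), 3× right (reaching D), 3× down (reaching R), left to Q — 14 moves in all.
Check: all 15 open cells covered.

I -> H -> L -> P -> O -> K -> F -> A -> B -> C -> D -> J -> N -> R -> Q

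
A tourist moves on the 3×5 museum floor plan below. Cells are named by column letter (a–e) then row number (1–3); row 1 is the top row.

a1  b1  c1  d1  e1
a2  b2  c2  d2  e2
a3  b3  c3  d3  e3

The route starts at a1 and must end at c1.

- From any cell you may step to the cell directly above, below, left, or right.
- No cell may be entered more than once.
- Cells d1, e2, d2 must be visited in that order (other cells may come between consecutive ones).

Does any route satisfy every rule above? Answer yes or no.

no

Ignoring the required order, 33 revisit-free routes from a1 to c1 pass through all of d1, e2, and d2; the waypoint orders that occur are d2 → e2 → d1 (21); e2 → d2 → d1 (7); e2 → d1 → d2 (5) — never d1 → e2 → d2.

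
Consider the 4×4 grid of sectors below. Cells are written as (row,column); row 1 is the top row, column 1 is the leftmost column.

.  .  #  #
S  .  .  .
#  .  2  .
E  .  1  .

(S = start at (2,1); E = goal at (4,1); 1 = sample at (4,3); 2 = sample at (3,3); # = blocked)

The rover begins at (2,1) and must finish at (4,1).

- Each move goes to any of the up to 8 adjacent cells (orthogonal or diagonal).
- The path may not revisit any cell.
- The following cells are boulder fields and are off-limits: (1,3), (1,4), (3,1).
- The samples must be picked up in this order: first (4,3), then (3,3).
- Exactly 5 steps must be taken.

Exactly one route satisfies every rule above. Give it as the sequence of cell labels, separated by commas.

The waypoints must appear in the order (4,3), (3,3), with no cell reused.
Route from (2,1): down-right 2 to (4,3), up 1 to (3,3), down-left 1 to (4,2), left 1 to (4,1) — 5 moves in all.
Check: order respected (1 at step 2, 2 at step 3); 5 moves as required.

(2,1), (3,2), (4,3), (3,3), (4,2), (4,1)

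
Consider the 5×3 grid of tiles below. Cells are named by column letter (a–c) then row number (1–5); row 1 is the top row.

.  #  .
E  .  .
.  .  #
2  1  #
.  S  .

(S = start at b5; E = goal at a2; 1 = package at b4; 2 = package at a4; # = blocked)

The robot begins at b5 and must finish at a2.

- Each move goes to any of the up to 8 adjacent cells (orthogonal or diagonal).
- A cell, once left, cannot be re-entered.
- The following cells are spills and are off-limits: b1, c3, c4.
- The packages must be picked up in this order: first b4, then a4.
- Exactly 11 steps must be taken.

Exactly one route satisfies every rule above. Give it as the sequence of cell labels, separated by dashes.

b5 - c5 - b4 - a5 - a4 - a3 - b3 - c2 - c1 - b2 - a1 - a2

The waypoints must appear in the order b4, a4, with no cell reused.
Route from b5: right 1 to c5, up-left 1 to b4, down-left 1 to a5, up 2 to a3, right 1 to b3, up-right 1 to c2, up 1 to c1, down-left 1 to b2, up-left 1 to a1, down 1 to a2 — 11 moves in all.
Check: order respected (1 at step 2, 2 at step 4); 11 moves as required.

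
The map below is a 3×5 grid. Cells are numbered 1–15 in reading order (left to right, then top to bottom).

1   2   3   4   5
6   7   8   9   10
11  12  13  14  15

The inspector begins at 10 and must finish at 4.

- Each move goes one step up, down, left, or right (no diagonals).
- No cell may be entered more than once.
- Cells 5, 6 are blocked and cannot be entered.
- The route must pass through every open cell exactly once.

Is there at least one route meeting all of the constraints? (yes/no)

no

Cell 1 has only one open neighbour but is neither the start nor the goal, so a Hamiltonian route would have to both enter and leave it through the same neighbour — impossible without revisiting.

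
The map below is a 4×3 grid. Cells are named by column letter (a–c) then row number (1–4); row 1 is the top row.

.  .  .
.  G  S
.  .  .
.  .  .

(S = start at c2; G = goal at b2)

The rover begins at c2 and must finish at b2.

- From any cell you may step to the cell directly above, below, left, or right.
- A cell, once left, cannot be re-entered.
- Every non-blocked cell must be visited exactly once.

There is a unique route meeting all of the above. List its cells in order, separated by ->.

Need to visit all 12 open cells exactly once, starting at c2 and ending at b2.
Cell a4 has only two open neighbours (a3 and b4), so the path must pass straight through it: one of those is the cell it's entered from and the other is where it exits.
Route from c2: up to c1, 2× left (reaching a1), 3× down (reaching a4), 2× right (reaching c4), up to c3, left to b3, up to b2 — 11 moves in all.
Check: all 12 open cells covered.

c2 -> c1 -> b1 -> a1 -> a2 -> a3 -> a4 -> b4 -> c4 -> c3 -> b3 -> b2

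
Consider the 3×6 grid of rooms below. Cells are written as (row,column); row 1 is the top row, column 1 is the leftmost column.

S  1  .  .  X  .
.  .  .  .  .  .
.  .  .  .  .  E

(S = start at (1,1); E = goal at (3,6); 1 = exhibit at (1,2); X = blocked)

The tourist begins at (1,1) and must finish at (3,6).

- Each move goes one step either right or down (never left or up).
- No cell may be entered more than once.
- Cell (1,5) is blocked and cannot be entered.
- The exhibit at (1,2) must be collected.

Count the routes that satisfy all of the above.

A right/down-only route from (1,1) to (3,6) makes exactly 2 down-moves and 5 right-moves in some order.
With no other constraints that would be C(7,2) = 21 routes.
Split at (1,2) and multiply the segment counts (each segment already excludes blocked cells): (1,1)→(1,2): 1; (1,2)→(3,6): 12; product = 12.
That gives 12 routes.

12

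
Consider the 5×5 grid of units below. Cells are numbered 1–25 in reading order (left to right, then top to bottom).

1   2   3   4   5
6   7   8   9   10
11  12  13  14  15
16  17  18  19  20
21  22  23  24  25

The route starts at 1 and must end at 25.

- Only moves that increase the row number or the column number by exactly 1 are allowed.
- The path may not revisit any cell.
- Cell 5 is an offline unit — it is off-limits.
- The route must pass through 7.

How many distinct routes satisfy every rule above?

40

A right/down-only route from 1 to 25 makes exactly 4 down-moves and 4 right-moves in some order.
With no other constraints that would be C(8,4) = 70 routes.
Split at 7 and multiply the segment counts (each segment already excludes blocked cells): 1→7: 2; 7→25: 20; product = 40.
That gives 40 routes.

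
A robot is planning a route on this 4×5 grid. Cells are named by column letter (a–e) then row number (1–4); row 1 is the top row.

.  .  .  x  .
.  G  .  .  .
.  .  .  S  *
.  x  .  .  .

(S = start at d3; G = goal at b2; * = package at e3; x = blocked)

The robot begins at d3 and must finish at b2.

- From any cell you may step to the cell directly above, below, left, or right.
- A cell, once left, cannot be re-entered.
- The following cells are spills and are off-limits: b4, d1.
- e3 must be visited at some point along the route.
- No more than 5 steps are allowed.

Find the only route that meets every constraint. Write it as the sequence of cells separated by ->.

d3 -> e3 -> e2 -> d2 -> c2 -> b2

The budget equals the shortest possible length, so every move has to be on a shortest route through the required cells.
Route from d3: right 1 to e3, up 1 to e2, left 3 to b2 — 5 moves in all.
Check: all required cells visited; 5 ≤ 5 moves.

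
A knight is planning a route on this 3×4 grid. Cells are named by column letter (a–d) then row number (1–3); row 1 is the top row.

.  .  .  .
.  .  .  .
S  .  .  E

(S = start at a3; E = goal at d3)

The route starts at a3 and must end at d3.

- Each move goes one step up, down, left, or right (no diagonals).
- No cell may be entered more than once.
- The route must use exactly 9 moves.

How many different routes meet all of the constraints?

11

Need simple routes of exactly 9 moves from a3 to d3 (Manhattan distance 3, so 3 moves are spent on a detour and 3 undoing it).
Branch systematically from the start, pruning whenever the remaining move budget drops below the Manhattan distance to d3 or differs from it in parity. Grouping the completions by first move — via a2: 6; via b3: 5 — and summing: 6 + 5 = 11.
That gives 11 routes.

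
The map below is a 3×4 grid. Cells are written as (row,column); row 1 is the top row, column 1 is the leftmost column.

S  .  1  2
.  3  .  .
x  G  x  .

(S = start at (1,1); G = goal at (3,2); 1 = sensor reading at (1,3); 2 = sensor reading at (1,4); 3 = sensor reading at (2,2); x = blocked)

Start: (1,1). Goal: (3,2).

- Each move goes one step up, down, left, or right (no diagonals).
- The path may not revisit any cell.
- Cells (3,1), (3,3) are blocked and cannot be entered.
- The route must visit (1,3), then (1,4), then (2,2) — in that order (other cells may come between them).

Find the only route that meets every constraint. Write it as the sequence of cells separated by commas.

(1,1), (1,2), (1,3), (1,4), (2,4), (2,3), (2,2), (3,2)

The waypoints must appear in the order (1,3), (1,4), (2,2), with no cell reused.
Route from (1,1): 3× right (reaching (1,4)), down to (2,4), 2× left (reaching (2,2)), down to (3,2) — 7 moves in all.
Check: order respected (1 at step 2, 2 at step 3, 3 at step 6).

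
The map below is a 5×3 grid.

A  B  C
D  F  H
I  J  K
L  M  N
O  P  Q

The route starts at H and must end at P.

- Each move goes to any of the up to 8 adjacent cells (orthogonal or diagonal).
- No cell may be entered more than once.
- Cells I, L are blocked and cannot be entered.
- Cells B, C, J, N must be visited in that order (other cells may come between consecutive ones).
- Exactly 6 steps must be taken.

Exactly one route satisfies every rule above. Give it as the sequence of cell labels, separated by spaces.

H B C F J N P

The waypoints must appear in the order B, C, J, N, with no cell reused.
Route from H: up-left to B, right to C, down-left to F, down to J, down-right to N, down-left to P — 6 moves in all.
Check: order respected (B at step 1, C at step 2, J at step 4, N at step 5); 6 moves as required.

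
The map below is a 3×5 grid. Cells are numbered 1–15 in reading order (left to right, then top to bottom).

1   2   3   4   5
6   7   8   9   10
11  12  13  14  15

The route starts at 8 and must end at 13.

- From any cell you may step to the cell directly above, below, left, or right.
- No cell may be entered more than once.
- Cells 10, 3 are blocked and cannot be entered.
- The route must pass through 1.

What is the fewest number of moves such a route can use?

Any route passes through 1 somewhere between 8 and 13. Summing Manhattan distances along the two legs (8 → 1 → 13) gives a lower bound of 3 + 4 = 7 moves.
A route of 7 moves achieves this: 8 → 7 → 2 → 1 → 6 → 11 → 12 → 13.
Since 7 matches the lower bound, it is optimal.

7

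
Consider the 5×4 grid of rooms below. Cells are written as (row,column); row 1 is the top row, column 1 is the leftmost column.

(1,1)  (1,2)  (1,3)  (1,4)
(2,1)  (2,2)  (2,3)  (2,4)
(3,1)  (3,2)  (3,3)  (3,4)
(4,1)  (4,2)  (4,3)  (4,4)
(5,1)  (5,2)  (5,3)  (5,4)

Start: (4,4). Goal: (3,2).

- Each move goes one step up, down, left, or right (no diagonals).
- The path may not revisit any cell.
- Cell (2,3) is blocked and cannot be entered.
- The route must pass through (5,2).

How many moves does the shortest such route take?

Any route passes through (5,2) somewhere between (4,4) and (3,2). Summing Manhattan distances along the two legs ((4,4) → (5,2) → (3,2)) gives a lower bound of 3 + 2 = 5 moves.
A route of 5 moves achieves this: (4,4) → (5,4) → (5,3) → (5,2) → (4,2) → (3,2).
Since 5 matches the lower bound, it is optimal.

5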